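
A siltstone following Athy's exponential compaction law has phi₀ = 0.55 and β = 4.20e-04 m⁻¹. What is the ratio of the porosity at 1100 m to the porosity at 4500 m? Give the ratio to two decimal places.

Working in km (1 km = 1000 m; β in km⁻¹ = β in m⁻¹ × 1000):
phi(d₁)/phi(d₂) = e^(−β·d₁)/e^(−β·d₂) = e^{β(d₂−d₁)}
= exp(0.42 × 3.4) = exp(1.428) = 4.1704

4.17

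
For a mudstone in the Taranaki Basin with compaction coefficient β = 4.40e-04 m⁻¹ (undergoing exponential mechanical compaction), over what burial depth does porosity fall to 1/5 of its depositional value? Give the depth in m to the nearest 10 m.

3660 m

Working in km (1 km = 1000 m; β in km⁻¹ = β in m⁻¹ × 1000):
φ/φ₀ = 1/5 ⇒ exp(−β·z) = 1/5 ⇒ z = ln(5) / β
z = 1.6094 / 0.44 = 3.658 km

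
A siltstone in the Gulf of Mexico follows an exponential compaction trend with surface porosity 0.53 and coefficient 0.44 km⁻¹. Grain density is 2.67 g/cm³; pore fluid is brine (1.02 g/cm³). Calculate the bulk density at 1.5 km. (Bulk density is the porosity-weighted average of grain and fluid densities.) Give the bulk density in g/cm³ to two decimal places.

Porosity at depth: phi = 0.53·exp(−0.44×1.5) = 0.53×0.5169 = 0.2739
Bulk density: ρ_b = (1−phi)ρ_g + phi·ρ_f = 0.7261×2.67 + 0.2739×1.02
       = 1.939 + 0.279 = 2.218 g/cm³

2.22 g/cm³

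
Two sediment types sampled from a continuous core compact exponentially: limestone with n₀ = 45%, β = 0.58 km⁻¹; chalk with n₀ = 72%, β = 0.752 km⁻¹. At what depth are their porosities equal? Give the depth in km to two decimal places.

2.73 km

Set n₀ₐ e^(−βₐd) = n₀ᵦ e^(−βᵦd) ⇒ ln(n₀ₐ/n₀ᵦ) = (βₐ − βᵦ)·d
d = ln(0.45/0.72) / (0.58 − 0.752) = -0.4700 / -0.172 = 2.733 km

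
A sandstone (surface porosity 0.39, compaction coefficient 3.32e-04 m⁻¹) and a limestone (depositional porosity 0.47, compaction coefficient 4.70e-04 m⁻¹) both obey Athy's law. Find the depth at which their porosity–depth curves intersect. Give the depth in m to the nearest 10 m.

Working in km (1 km = 1000 m; k in km⁻¹ = k in m⁻¹ × 1000):
Set n₀ₐ e^(−kₐZ) = n₀ᵦ e^(−kᵦZ) ⇒ ln(n₀ₐ/n₀ᵦ) = (kₐ − kᵦ)·Z
Z = ln(0.39/0.47) / (0.332 − 0.47) = -0.1866 / -0.138 = 1.352 km

1350 m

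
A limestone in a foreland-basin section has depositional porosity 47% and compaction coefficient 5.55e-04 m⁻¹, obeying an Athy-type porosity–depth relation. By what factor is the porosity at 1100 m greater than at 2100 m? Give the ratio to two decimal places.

1.74

Working in km (1 km = 1000 m; β in km⁻¹ = β in m⁻¹ × 1000):
phi(z₁)/phi(z₂) = e^(−β·z₁)/e^(−β·z₂) = e^{β(z₂−z₁)}
= exp(0.555 × 1) = exp(0.555) = 1.7419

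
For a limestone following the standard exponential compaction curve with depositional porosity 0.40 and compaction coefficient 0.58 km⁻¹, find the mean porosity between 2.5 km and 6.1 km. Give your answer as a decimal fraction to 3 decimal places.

0.039

⟨phi⟩ = (1/(Z₂−Z₁)) ∫ phi₀ e^(−cZ) dZ = phi₀·(e^(−c·Z₁) − e^(−c·Z₂)) / (c·(Z₂−Z₁))
e^(−0.58×2.5) = 0.2346; e^(−0.58×6.1) = 0.0291
⟨phi⟩ = 0.4 × (0.2346 − 0.0291) / (0.58 × 3.6) = 0.4 × 0.0984 = 0.0394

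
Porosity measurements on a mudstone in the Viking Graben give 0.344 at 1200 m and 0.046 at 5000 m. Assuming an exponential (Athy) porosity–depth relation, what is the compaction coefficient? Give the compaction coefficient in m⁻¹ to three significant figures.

Working in km (1 km = 1000 m; c in km⁻¹ = c in m⁻¹ × 1000):
Athy: phi(z) = phi₀ e^(−cz) ⇒ phi₁/phi₂ = e^{c(z₂−z₁)} ⇒ c = ln(phi₁/phi₂)/(z₂−z₁)
c = ln(0.344/0.046) / (5 − 1.2) = ln(7.478) / 3.8 = 2.0120 / 3.8 = 0.5295 km⁻¹

0.000529 m⁻¹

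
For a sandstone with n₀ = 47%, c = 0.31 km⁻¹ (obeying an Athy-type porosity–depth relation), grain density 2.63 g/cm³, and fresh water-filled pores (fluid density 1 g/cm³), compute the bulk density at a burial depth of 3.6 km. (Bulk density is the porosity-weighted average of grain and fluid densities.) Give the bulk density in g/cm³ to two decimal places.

Porosity at depth: n = 0.47·exp(−0.31×3.6) = 0.47×0.3276 = 0.1540
Bulk density: ρ_b = (1−n)ρ_g + n·ρ_f = 0.8460×2.63 + 0.1540×1
       = 2.225 + 0.154 = 2.379 g/cm³

2.38 g/cm³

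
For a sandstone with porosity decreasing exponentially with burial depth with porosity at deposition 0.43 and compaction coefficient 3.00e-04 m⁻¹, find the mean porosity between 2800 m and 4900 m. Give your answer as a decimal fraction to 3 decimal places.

0.138

Working in km (1 km = 1000 m; β in km⁻¹ = β in m⁻¹ × 1000):
⟨φ⟩ = (1/(z₂−z₁)) ∫ φ₀ e^(−βz) dz = φ₀·(e^(−β·z₁) − e^(−β·z₂)) / (β·(z₂−z₁))
e^(−0.3×2.8) = 0.4317; e^(−0.3×4.9) = 0.2299
⟨φ⟩ = 0.43 × (0.4317 − 0.2299) / (0.3 × 2.1) = 0.43 × 0.3203 = 0.1377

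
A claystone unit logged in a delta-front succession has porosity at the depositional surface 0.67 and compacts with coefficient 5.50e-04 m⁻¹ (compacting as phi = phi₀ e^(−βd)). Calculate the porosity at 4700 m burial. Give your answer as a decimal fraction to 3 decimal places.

0.051

Working in km (1 km = 1000 m; β in km⁻¹ = β in m⁻¹ × 1000):
phi = phi₀·exp(−β·d) = 0.67 × exp(−0.55 × 4.7) = 0.67 × exp(−2.585)
  = 0.67 × 0.0754 = 0.0505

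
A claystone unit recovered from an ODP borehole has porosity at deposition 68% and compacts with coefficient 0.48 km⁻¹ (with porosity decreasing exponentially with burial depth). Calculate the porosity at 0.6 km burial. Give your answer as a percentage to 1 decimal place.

51.0%

n = n₀·exp(−β·d) = 0.68 × exp(−0.48 × 0.6) = 0.68 × exp(−0.288)
  = 0.68 × 0.7498 = 0.5098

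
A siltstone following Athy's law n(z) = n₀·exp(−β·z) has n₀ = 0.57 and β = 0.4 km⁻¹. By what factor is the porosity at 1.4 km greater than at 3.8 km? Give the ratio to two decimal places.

2.61

n(z₁)/n(z₂) = e^(−β·z₁)/e^(−β·z₂) = e^{β(z₂−z₁)}
= exp(0.4 × 2.4) = exp(0.96) = 2.6117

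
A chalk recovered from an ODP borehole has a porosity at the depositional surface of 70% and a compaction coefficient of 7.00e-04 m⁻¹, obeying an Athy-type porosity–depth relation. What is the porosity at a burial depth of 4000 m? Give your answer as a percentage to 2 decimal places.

4.26%

Working in km (1 km = 1000 m; k in km⁻¹ = k in m⁻¹ × 1000):
φ = φ₀·exp(−k·Z) = 0.7 × exp(−0.7 × 4) = 0.7 × exp(−2.8)
  = 0.7 × 0.0608 = 0.0426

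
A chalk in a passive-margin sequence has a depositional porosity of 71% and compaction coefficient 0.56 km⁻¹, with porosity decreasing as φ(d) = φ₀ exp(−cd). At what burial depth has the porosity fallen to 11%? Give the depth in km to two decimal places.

3.33 km

Invert Athy's law: d = ln(φ₀/φ) / c
d = ln(0.71/0.11) / 0.56 = ln(6.455) / 0.56 = 1.8648 / 0.56 = 3.330 km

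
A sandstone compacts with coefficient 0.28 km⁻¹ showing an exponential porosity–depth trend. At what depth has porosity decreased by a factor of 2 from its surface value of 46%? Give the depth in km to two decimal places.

φ/φ₀ = 1/2 ⇒ exp(−c·z) = 1/2 ⇒ z = ln(2) / c
z = 0.6931 / 0.28 = 2.476 km

2.48 km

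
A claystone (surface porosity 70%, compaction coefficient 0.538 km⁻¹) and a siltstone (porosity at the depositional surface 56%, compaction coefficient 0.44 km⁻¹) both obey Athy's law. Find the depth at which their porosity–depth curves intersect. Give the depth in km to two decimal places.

2.28 km

Set phi₀ₐ e^(−cₐZ) = phi₀ᵦ e^(−cᵦZ) ⇒ ln(phi₀ₐ/phi₀ᵦ) = (cₐ − cᵦ)·Z
Z = ln(0.7/0.56) / (0.538 − 0.44) = 0.2231 / 0.098 = 2.277 km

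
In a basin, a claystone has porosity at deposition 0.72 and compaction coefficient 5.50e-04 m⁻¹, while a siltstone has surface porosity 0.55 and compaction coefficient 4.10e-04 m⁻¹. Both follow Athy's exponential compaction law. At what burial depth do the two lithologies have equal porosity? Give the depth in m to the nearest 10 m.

1920 m

Working in km (1 km = 1000 m; k in km⁻¹ = k in m⁻¹ × 1000):
Set phi₀ₐ e^(−kₐd) = phi₀ᵦ e^(−kᵦd) ⇒ ln(phi₀ₐ/phi₀ᵦ) = (kₐ − kᵦ)·d
d = ln(0.72/0.55) / (0.55 − 0.41) = 0.2693 / 0.14 = 1.924 km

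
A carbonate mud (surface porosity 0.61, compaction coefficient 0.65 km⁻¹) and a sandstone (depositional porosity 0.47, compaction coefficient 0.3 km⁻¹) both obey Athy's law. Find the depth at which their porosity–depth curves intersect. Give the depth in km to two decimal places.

0.74 km

Set φ₀ₐ e^(−kₐz) = φ₀ᵦ e^(−kᵦz) ⇒ ln(φ₀ₐ/φ₀ᵦ) = (kₐ − kᵦ)·z
z = ln(0.61/0.47) / (0.65 − 0.3) = 0.2607 / 0.35 = 0.745 km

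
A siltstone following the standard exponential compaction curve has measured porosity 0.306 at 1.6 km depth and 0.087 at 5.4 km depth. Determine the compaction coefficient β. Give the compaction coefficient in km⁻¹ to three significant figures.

Athy: n(d) = n₀ e^(−βd) ⇒ n₁/n₂ = e^{β(d₂−d₁)} ⇒ β = ln(n₁/n₂)/(d₂−d₁)
β = ln(0.306/0.087) / (5.4 − 1.6) = ln(3.517) / 3.8 = 1.2577 / 3.8 = 0.331 km⁻¹

0.331 km⁻¹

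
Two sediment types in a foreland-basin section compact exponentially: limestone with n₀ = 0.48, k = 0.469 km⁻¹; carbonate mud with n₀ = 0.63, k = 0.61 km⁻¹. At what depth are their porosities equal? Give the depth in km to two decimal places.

Set n₀ₐ e^(−kₐz) = n₀ᵦ e^(−kᵦz) ⇒ ln(n₀ₐ/n₀ᵦ) = (kₐ − kᵦ)·z
z = ln(0.48/0.63) / (0.469 − 0.61) = -0.2719 / -0.141 = 1.929 km

1.93 km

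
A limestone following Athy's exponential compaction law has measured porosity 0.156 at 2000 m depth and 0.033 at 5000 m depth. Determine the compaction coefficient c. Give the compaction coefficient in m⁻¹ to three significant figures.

Working in km (1 km = 1000 m; c in km⁻¹ = c in m⁻¹ × 1000):
Athy: n(Z) = n₀ e^(−cZ) ⇒ n₁/n₂ = e^{c(Z₂−Z₁)} ⇒ c = ln(n₁/n₂)/(Z₂−Z₁)
c = ln(0.156/0.033) / (5 − 2) = ln(4.727) / 3 = 1.5533 / 3 = 0.5178 km⁻¹

0.000518 m⁻¹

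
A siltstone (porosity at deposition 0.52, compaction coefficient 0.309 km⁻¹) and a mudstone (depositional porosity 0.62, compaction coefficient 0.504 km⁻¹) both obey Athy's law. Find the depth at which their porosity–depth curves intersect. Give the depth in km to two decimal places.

0.90 km

Set φ₀ₐ e^(−kₐd) = φ₀ᵦ e^(−kᵦd) ⇒ ln(φ₀ₐ/φ₀ᵦ) = (kₐ − kᵦ)·d
d = ln(0.52/0.62) / (0.309 − 0.504) = -0.1759 / -0.195 = 0.902 km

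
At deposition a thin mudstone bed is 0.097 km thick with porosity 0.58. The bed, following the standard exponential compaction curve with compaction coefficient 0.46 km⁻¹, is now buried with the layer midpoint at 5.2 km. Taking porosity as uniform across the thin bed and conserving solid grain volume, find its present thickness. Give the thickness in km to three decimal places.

Porosity at 5.2 km: φ = 0.58·exp(−0.46×5.2) = 0.0530
Solid-volume conservation: h(1−φ) = h₀(1−φ₀) ⇒ h = h₀·(1−φ₀)/(1−φ)
h = 0.097 × (1 − 0.58)/(1 − 0.0530) = 0.097 × 0.4435 = 0.0430 km

0.043 km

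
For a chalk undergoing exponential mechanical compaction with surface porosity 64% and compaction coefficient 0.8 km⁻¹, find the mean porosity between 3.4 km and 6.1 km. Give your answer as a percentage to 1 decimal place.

1.7%

⟨n⟩ = (1/(z₂−z₁)) ∫ n₀ e^(−cz) dz = n₀·(e^(−c·z₁) − e^(−c·z₂)) / (c·(z₂−z₁))
e^(−0.8×3.4) = 0.0659; e^(−0.8×6.1) = 0.0076
⟨n⟩ = 0.64 × (0.0659 − 0.0076) / (0.8 × 2.7) = 0.64 × 0.0270 = 0.0173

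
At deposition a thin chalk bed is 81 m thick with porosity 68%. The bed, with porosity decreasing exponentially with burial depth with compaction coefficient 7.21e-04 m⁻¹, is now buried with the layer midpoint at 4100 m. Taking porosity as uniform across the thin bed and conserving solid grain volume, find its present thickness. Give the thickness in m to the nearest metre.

Working in km (1 km = 1000 m; β in km⁻¹ = β in m⁻¹ × 1000):
Porosity at 4.1 km: φ = 0.68·exp(−0.721×4.1) = 0.0354
Solid-volume conservation: h(1−φ) = h₀(1−φ₀) ⇒ h = h₀·(1−φ₀)/(1−φ)
h = 0.081 × (1 − 0.68)/(1 − 0.0354) = 0.081 × 0.3317 = 0.0269 km

27 m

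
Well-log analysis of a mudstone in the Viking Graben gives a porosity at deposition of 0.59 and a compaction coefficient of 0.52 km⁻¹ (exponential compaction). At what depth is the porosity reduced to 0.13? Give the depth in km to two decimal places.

Invert Athy's law: Z = ln(φ₀/φ) / c
Z = ln(0.59/0.13) / 0.52 = ln(4.538) / 0.52 = 1.5126 / 0.52 = 2.909 km

2.91 km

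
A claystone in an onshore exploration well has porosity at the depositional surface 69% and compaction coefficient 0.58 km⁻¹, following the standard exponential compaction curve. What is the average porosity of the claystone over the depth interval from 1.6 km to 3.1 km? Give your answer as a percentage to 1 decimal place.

18.2%

⟨phi⟩ = (1/(z₂−z₁)) ∫ phi₀ e^(−kz) dz = phi₀·(e^(−k·z₁) − e^(−k·z₂)) / (k·(z₂−z₁))
e^(−0.58×1.6) = 0.3953; e^(−0.58×3.1) = 0.1656
⟨phi⟩ = 0.69 × (0.3953 − 0.1656) / (0.58 × 1.5) = 0.69 × 0.2640 = 0.1822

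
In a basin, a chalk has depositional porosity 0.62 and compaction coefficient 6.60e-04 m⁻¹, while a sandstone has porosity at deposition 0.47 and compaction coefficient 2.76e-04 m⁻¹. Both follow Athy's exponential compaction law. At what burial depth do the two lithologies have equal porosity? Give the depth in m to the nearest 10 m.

720 m

Working in km (1 km = 1000 m; k in km⁻¹ = k in m⁻¹ × 1000):
Set φ₀ₐ e^(−kₐd) = φ₀ᵦ e^(−kᵦd) ⇒ ln(φ₀ₐ/φ₀ᵦ) = (kₐ − kᵦ)·d
d = ln(0.62/0.47) / (0.66 − 0.276) = 0.2770 / 0.384 = 0.721 km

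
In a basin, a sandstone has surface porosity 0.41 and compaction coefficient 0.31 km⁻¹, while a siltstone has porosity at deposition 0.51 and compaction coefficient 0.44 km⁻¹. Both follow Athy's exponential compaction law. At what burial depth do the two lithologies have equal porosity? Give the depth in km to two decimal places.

Set phi₀ₐ e^(−cₐd) = phi₀ᵦ e^(−cᵦd) ⇒ ln(phi₀ₐ/phi₀ᵦ) = (cₐ − cᵦ)·d
d = ln(0.41/0.51) / (0.31 − 0.44) = -0.2183 / -0.13 = 1.679 km

1.68 km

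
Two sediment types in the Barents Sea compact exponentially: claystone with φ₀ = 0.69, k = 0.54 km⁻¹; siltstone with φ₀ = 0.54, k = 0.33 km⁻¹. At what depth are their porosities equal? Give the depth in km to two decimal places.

1.17 km

Set φ₀ₐ e^(−kₐz) = φ₀ᵦ e^(−kᵦz) ⇒ ln(φ₀ₐ/φ₀ᵦ) = (kₐ − kᵦ)·z
z = ln(0.69/0.54) / (0.54 − 0.33) = 0.2451 / 0.21 = 1.167 km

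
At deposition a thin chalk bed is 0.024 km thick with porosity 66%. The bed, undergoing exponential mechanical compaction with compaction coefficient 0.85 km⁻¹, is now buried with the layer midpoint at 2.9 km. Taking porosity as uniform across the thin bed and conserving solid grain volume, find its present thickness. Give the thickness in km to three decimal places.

Porosity at 2.9 km: n = 0.66·exp(−0.85×2.9) = 0.0561
Solid-volume conservation: h(1−n) = h₀(1−n₀) ⇒ h = h₀·(1−n₀)/(1−n)
h = 0.024 × (1 − 0.66)/(1 − 0.0561) = 0.024 × 0.3602 = 0.0086 km

0.009 km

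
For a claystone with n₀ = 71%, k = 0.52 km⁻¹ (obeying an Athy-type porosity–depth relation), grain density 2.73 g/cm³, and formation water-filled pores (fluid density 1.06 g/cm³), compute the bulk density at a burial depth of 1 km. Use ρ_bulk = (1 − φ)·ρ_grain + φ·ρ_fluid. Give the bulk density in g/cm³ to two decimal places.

Porosity at depth: n = 0.71·exp(−0.52×1) = 0.71×0.5945 = 0.4221
Bulk density: ρ_b = (1−n)ρ_g + n·ρ_f = 0.5779×2.73 + 0.4221×1.06
       = 1.578 + 0.447 = 2.025 g/cm³

2.03 g/cm³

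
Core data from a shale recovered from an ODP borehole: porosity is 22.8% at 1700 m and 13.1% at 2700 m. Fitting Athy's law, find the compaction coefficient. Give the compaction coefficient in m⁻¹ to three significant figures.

0.000554 m⁻¹

Working in km (1 km = 1000 m; k in km⁻¹ = k in m⁻¹ × 1000):
Athy: n(Z) = n₀ e^(−kZ) ⇒ n₁/n₂ = e^{k(Z₂−Z₁)} ⇒ k = ln(n₁/n₂)/(Z₂−Z₁)
k = ln(0.228/0.131) / (2.7 − 1.7) = ln(1.74) / 1 = 0.5541 / 1 = 0.5541 km⁻¹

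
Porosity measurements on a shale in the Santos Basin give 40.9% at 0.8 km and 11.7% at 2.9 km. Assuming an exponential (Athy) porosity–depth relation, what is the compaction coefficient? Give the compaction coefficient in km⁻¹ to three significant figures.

0.596 km⁻¹

Athy: φ(d) = φ₀ e^(−kd) ⇒ φ₁/φ₂ = e^{k(d₂−d₁)} ⇒ k = ln(φ₁/φ₂)/(d₂−d₁)
k = ln(0.409/0.117) / (2.9 − 0.8) = ln(3.496) / 2.1 = 1.2515 / 2.1 = 0.596 km⁻¹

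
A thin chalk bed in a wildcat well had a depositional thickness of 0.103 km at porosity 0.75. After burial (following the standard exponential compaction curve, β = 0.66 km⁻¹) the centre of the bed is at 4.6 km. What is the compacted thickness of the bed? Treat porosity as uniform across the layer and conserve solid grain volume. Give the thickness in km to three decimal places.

0.027 km

Porosity at 4.6 km: phi = 0.75·exp(−0.66×4.6) = 0.0360
Solid-volume conservation: h(1−phi) = h₀(1−phi₀) ⇒ h = h₀·(1−phi₀)/(1−phi)
h = 0.103 × (1 − 0.75)/(1 − 0.0360) = 0.103 × 0.2593 = 0.0267 km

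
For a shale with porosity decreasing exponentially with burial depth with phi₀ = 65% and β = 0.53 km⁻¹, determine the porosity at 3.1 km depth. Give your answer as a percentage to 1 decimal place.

phi = phi₀·exp(−β·z) = 0.65 × exp(−0.53 × 3.1) = 0.65 × exp(−1.643)
  = 0.65 × 0.1934 = 0.1257

12.6%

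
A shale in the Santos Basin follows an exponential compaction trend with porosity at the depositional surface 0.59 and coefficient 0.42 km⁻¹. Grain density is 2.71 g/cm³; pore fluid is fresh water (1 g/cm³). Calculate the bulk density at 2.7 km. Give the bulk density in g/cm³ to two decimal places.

2.39 g/cm³

Porosity at depth: φ = 0.59·exp(−0.42×2.7) = 0.59×0.3217 = 0.1898
Bulk density: ρ_b = (1−φ)ρ_g + φ·ρ_f = 0.8102×2.71 + 0.1898×1
       = 2.196 + 0.190 = 2.385 g/cm³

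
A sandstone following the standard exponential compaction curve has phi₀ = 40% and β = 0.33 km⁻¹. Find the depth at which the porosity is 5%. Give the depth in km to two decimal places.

6.30 km

Invert Athy's law: d = ln(phi₀/phi) / β
d = ln(0.4/0.05) / 0.33 = ln(8) / 0.33 = 2.0794 / 0.33 = 6.301 km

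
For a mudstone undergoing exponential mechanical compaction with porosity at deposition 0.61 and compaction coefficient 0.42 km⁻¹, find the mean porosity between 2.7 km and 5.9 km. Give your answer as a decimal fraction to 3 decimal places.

⟨n⟩ = (1/(Z₂−Z₁)) ∫ n₀ e^(−cZ) dZ = n₀·(e^(−c·Z₁) − e^(−c·Z₂)) / (c·(Z₂−Z₁))
e^(−0.42×2.7) = 0.3217; e^(−0.42×5.9) = 0.0839
⟨n⟩ = 0.61 × (0.3217 − 0.0839) / (0.42 × 3.2) = 0.61 × 0.1770 = 0.1079

0.108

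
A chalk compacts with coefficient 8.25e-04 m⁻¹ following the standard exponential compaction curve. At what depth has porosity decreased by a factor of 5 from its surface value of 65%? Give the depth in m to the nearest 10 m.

1950 m

Working in km (1 km = 1000 m; k in km⁻¹ = k in m⁻¹ × 1000):
n/n₀ = 1/5 ⇒ exp(−k·d) = 1/5 ⇒ d = ln(5) / k
d = 1.6094 / 0.825 = 1.951 km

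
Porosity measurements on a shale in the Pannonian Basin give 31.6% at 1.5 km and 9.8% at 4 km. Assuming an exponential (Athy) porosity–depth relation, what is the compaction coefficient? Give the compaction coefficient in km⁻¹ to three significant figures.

Athy: φ(d) = φ₀ e^(−βd) ⇒ φ₁/φ₂ = e^{β(d₂−d₁)} ⇒ β = ln(φ₁/φ₂)/(d₂−d₁)
β = ln(0.316/0.098) / (4 − 1.5) = ln(3.224) / 2.5 = 1.1708 / 2.5 = 0.4683 km⁻¹

0.468 km⁻¹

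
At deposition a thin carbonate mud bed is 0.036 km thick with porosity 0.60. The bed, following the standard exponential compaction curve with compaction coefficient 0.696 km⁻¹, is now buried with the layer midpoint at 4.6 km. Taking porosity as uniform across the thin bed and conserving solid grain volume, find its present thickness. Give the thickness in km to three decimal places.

Porosity at 4.6 km: phi = 0.6·exp(−0.696×4.6) = 0.0244
Solid-volume conservation: h(1−phi) = h₀(1−phi₀) ⇒ h = h₀·(1−phi₀)/(1−phi)
h = 0.036 × (1 − 0.6)/(1 − 0.0244) = 0.036 × 0.4100 = 0.0148 km

0.015 km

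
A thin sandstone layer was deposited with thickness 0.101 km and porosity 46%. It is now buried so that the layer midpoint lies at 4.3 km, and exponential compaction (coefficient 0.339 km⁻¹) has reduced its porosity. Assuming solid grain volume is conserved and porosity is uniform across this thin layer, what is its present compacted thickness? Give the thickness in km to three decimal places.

Porosity at 4.3 km: phi = 0.46·exp(−0.339×4.3) = 0.1071
Solid-volume conservation: h(1−phi) = h₀(1−phi₀) ⇒ h = h₀·(1−phi₀)/(1−phi)
h = 0.101 × (1 − 0.46)/(1 − 0.1071) = 0.101 × 0.6048 = 0.0611 km

0.061 km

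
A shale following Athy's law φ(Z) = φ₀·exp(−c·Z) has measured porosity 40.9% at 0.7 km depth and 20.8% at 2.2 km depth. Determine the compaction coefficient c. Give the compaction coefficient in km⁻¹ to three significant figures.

Athy: φ(Z) = φ₀ e^(−cZ) ⇒ φ₁/φ₂ = e^{c(Z₂−Z₁)} ⇒ c = ln(φ₁/φ₂)/(Z₂−Z₁)
c = ln(0.409/0.208) / (2.2 − 0.7) = ln(1.966) / 1.5 = 0.6762 / 1.5 = 0.4508 km⁻¹

0.451 km⁻¹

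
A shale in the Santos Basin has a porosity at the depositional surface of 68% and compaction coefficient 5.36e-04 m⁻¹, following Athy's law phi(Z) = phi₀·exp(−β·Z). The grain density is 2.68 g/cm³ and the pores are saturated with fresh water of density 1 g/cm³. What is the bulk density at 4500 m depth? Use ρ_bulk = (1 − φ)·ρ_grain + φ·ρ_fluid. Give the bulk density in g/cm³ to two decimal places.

Working in km (1 km = 1000 m; β in km⁻¹ = β in m⁻¹ × 1000):
Porosity at depth: phi = 0.68·exp(−0.536×4.5) = 0.68×0.0896 = 0.0610
Bulk density: ρ_b = (1−phi)ρ_g + phi·ρ_f = 0.9390×2.68 + 0.0610×1
       = 2.517 + 0.061 = 2.578 g/cm³

2.58 g/cm³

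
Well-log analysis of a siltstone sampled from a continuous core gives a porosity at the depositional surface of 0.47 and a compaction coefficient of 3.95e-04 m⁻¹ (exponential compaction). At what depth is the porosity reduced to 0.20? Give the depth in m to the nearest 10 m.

2160 m

Working in km (1 km = 1000 m; β in km⁻¹ = β in m⁻¹ × 1000):
Invert Athy's law: d = ln(phi₀/phi) / β
d = ln(0.47/0.2) / 0.395 = ln(2.35) / 0.395 = 0.8544 / 0.395 = 2.163 km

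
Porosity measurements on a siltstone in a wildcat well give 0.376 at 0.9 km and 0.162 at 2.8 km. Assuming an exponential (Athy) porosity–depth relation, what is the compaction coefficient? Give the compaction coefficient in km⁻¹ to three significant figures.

Athy: n(d) = n₀ e^(−kd) ⇒ n₁/n₂ = e^{k(d₂−d₁)} ⇒ k = ln(n₁/n₂)/(d₂−d₁)
k = ln(0.376/0.162) / (2.8 − 0.9) = ln(2.321) / 1.9 = 0.8420 / 1.9 = 0.4432 km⁻¹

0.443 km⁻¹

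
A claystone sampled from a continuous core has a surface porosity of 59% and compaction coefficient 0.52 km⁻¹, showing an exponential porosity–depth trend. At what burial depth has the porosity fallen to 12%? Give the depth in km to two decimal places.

Invert Athy's law: d = ln(n₀/n) / c
d = ln(0.59/0.12) / 0.52 = ln(4.917) / 0.52 = 1.5926 / 0.52 = 3.063 km

3.06 km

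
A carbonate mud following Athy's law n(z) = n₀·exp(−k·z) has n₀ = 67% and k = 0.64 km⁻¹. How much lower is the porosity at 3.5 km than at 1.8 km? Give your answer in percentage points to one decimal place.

n(1.8) = 0.67·e^(−0.64×1.8) = 0.2117
n(3.5) = 0.67·e^(−0.64×3.5) = 0.0713
Δn = 0.2117 − 0.0713 = 0.1404

14.0 percentage points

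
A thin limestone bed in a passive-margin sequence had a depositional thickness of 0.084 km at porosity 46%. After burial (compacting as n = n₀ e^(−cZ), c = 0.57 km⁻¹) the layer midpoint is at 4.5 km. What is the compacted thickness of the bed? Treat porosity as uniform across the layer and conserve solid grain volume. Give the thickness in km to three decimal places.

0.047 km

Porosity at 4.5 km: n = 0.46·exp(−0.57×4.5) = 0.0354
Solid-volume conservation: h(1−n) = h₀(1−n₀) ⇒ h = h₀·(1−n₀)/(1−n)
h = 0.084 × (1 − 0.46)/(1 − 0.0354) = 0.084 × 0.5598 = 0.0470 km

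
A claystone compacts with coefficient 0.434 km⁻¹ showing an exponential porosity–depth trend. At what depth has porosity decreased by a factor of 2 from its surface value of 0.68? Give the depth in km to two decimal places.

phi/phi₀ = 1/2 ⇒ exp(−β·d) = 1/2 ⇒ d = ln(2) / β
d = 0.6931 / 0.434 = 1.597 km

1.60 km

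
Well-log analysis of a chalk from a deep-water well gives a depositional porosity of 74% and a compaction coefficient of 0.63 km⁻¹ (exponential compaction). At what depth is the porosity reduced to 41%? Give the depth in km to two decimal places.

Invert Athy's law: d = ln(φ₀/φ) / β
d = ln(0.74/0.41) / 0.63 = ln(1.805) / 0.63 = 0.5905 / 0.63 = 0.937 km

0.94 km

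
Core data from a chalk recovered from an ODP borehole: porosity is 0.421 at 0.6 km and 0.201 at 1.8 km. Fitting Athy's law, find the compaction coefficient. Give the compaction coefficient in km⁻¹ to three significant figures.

Athy: φ(d) = φ₀ e^(−kd) ⇒ φ₁/φ₂ = e^{k(d₂−d₁)} ⇒ k = ln(φ₁/φ₂)/(d₂−d₁)
k = ln(0.421/0.201) / (1.8 − 0.6) = ln(2.095) / 1.2 = 0.7393 / 1.2 = 0.6161 km⁻¹

0.616 km⁻¹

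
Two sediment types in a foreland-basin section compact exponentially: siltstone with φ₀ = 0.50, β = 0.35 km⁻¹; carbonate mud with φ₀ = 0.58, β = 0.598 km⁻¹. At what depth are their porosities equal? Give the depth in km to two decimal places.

Set φ₀ₐ e^(−βₐd) = φ₀ᵦ e^(−βᵦd) ⇒ ln(φ₀ₐ/φ₀ᵦ) = (βₐ − βᵦ)·d
d = ln(0.5/0.58) / (0.35 − 0.598) = -0.1484 / -0.248 = 0.598 km

0.60 km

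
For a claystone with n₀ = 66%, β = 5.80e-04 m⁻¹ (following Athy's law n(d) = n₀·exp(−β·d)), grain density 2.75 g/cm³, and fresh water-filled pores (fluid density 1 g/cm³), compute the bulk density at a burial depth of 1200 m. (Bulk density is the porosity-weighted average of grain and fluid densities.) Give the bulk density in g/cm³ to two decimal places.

Working in km (1 km = 1000 m; β in km⁻¹ = β in m⁻¹ × 1000):
Porosity at depth: n = 0.66·exp(−0.58×1.2) = 0.66×0.4986 = 0.3291
Bulk density: ρ_b = (1−n)ρ_g + n·ρ_f = 0.6709×2.75 + 0.3291×1
       = 1.845 + 0.329 = 2.174 g/cm³

2.17 g/cm³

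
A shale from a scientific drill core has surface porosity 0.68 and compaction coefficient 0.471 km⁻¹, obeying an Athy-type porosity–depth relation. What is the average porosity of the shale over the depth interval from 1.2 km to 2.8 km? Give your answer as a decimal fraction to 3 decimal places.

⟨phi⟩ = (1/(Z₂−Z₁)) ∫ phi₀ e^(−kZ) dZ = phi₀·(e^(−k·Z₁) − e^(−k·Z₂)) / (k·(Z₂−Z₁))
e^(−0.471×1.2) = 0.5682; e^(−0.471×2.8) = 0.2675
⟨phi⟩ = 0.68 × (0.5682 − 0.2675) / (0.471 × 1.6) = 0.68 × 0.3991 = 0.2714

0.271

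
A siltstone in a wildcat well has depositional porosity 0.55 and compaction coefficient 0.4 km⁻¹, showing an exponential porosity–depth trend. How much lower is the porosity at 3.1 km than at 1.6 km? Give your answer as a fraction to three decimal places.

0.131

φ(1.6) = 0.55·e^(−0.4×1.6) = 0.2900
φ(3.1) = 0.55·e^(−0.4×3.1) = 0.1592
Δφ = 0.2900 − 0.1592 = 0.1308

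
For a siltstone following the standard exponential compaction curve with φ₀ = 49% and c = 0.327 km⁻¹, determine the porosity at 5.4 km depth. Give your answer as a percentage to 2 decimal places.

φ = φ₀·exp(−c·Z) = 0.49 × exp(−0.327 × 5.4) = 0.49 × exp(−1.766)
  = 0.49 × 0.1710 = 0.0838

8.38%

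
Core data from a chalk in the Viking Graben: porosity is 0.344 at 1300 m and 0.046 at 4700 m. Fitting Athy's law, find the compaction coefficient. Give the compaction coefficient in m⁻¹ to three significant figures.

0.000592 m⁻¹

Working in km (1 km = 1000 m; c in km⁻¹ = c in m⁻¹ × 1000):
Athy: φ(z) = φ₀ e^(−cz) ⇒ φ₁/φ₂ = e^{c(z₂−z₁)} ⇒ c = ln(φ₁/φ₂)/(z₂−z₁)
c = ln(0.344/0.046) / (4.7 − 1.3) = ln(7.478) / 3.4 = 2.0120 / 3.4 = 0.5918 km⁻¹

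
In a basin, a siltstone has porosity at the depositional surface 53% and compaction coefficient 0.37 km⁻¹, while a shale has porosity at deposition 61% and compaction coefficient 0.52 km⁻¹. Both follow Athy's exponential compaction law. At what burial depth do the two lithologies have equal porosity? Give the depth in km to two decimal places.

0.94 km

Set phi₀ₐ e^(−cₐz) = phi₀ᵦ e^(−cᵦz) ⇒ ln(phi₀ₐ/phi₀ᵦ) = (cₐ − cᵦ)·z
z = ln(0.53/0.61) / (0.37 − 0.52) = -0.1406 / -0.15 = 0.937 km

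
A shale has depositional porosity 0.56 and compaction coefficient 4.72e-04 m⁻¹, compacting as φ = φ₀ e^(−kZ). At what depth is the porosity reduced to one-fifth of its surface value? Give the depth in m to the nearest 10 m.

3410 m

Working in km (1 km = 1000 m; k in km⁻¹ = k in m⁻¹ × 1000):
φ/φ₀ = 1/5 ⇒ exp(−k·Z) = 1/5 ⇒ Z = ln(5) / k
Z = 1.6094 / 0.472 = 3.410 km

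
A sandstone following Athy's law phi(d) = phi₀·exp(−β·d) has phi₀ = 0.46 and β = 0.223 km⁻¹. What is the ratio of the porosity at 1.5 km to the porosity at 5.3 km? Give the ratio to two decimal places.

2.33

phi(d₁)/phi(d₂) = e^(−β·d₁)/e^(−β·d₂) = e^{β(d₂−d₁)}
= exp(0.223 × 3.8) = exp(0.8474) = 2.3336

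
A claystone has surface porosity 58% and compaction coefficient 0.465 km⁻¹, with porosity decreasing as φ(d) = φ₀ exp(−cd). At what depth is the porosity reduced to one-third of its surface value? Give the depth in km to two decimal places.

φ/φ₀ = 1/3 ⇒ exp(−c·d) = 1/3 ⇒ d = ln(3) / c
d = 1.0986 / 0.465 = 2.363 km

2.36 km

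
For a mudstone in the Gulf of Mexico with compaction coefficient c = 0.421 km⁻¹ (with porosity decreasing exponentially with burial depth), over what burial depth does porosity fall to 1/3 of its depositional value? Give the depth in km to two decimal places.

φ/φ₀ = 1/3 ⇒ exp(−c·d) = 1/3 ⇒ d = ln(3) / c
d = 1.0986 / 0.421 = 2.610 km

2.61 km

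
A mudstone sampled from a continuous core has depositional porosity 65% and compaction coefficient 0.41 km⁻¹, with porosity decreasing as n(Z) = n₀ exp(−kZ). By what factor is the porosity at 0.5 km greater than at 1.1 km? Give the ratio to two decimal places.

1.28

n(Z₁)/n(Z₂) = e^(−k·Z₁)/e^(−k·Z₂) = e^{k(Z₂−Z₁)}
= exp(0.41 × 0.6) = exp(0.246) = 1.2789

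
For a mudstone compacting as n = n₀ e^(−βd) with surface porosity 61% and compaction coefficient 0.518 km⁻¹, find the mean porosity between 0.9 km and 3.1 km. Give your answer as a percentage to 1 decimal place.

22.8%

⟨n⟩ = (1/(d₂−d₁)) ∫ n₀ e^(−βd) dd = n₀·(e^(−β·d₁) − e^(−β·d₂)) / (β·(d₂−d₁))
e^(−0.518×0.9) = 0.6274; e^(−0.518×3.1) = 0.2007
⟨n⟩ = 0.61 × (0.6274 − 0.2007) / (0.518 × 2.2) = 0.61 × 0.3744 = 0.2284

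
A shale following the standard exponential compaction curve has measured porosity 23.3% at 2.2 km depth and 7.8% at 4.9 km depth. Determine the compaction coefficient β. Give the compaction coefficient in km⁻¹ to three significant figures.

Athy: phi(Z) = phi₀ e^(−βZ) ⇒ phi₁/phi₂ = e^{β(Z₂−Z₁)} ⇒ β = ln(phi₁/phi₂)/(Z₂−Z₁)
β = ln(0.233/0.078) / (4.9 − 2.2) = ln(2.987) / 2.7 = 1.0943 / 2.7 = 0.4053 km⁻¹

0.405 km⁻¹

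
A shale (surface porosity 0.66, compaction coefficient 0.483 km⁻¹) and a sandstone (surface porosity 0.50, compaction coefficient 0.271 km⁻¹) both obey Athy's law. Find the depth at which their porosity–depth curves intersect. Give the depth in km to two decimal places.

1.31 km

Set n₀ₐ e^(−kₐz) = n₀ᵦ e^(−kᵦz) ⇒ ln(n₀ₐ/n₀ᵦ) = (kₐ − kᵦ)·z
z = ln(0.66/0.5) / (0.483 − 0.271) = 0.2776 / 0.212 = 1.310 km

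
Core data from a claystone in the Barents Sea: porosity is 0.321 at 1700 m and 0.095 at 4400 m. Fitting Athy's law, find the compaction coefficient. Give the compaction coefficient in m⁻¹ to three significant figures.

0.000451 m⁻¹

Working in km (1 km = 1000 m; c in km⁻¹ = c in m⁻¹ × 1000):
Athy: phi(d) = phi₀ e^(−cd) ⇒ phi₁/phi₂ = e^{c(d₂−d₁)} ⇒ c = ln(phi₁/phi₂)/(d₂−d₁)
c = ln(0.321/0.095) / (4.4 − 1.7) = ln(3.379) / 2.7 = 1.2176 / 2.7 = 0.4509 km⁻¹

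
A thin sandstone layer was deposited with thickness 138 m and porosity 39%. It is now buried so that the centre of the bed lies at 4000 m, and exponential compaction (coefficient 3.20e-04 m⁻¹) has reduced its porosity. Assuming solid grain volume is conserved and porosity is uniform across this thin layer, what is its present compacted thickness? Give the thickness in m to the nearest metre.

94 m

Working in km (1 km = 1000 m; β in km⁻¹ = β in m⁻¹ × 1000):
Porosity at 4 km: φ = 0.39·exp(−0.32×4) = 0.1084
Solid-volume conservation: h(1−φ) = h₀(1−φ₀) ⇒ h = h₀·(1−φ₀)/(1−φ)
h = 0.138 × (1 − 0.39)/(1 − 0.1084) = 0.138 × 0.6842 = 0.0944 km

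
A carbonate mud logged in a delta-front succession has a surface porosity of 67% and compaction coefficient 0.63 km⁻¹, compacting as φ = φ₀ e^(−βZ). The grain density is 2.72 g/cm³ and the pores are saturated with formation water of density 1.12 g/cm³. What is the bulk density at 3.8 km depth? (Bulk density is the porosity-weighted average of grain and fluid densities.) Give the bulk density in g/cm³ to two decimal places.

Porosity at depth: φ = 0.67·exp(−0.63×3.8) = 0.67×0.0913 = 0.0611
Bulk density: ρ_b = (1−φ)ρ_g + φ·ρ_f = 0.9389×2.72 + 0.0611×1.12
       = 2.554 + 0.068 = 2.622 g/cm³

2.62 g/cm³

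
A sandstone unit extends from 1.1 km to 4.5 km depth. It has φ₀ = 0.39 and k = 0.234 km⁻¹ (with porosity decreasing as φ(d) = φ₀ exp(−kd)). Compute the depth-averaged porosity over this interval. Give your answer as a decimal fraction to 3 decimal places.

⟨φ⟩ = (1/(d₂−d₁)) ∫ φ₀ e^(−kd) dd = φ₀·(e^(−k·d₁) − e^(−k·d₂)) / (k·(d₂−d₁))
e^(−0.234×1.1) = 0.7731; e^(−0.234×4.5) = 0.3489
⟨φ⟩ = 0.39 × (0.7731 − 0.3489) / (0.234 × 3.4) = 0.39 × 0.5331 = 0.2079

0.208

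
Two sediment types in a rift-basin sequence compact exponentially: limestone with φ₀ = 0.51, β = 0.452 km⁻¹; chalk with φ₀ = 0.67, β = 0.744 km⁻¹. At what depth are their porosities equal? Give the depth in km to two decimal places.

Set φ₀ₐ e^(−βₐz) = φ₀ᵦ e^(−βᵦz) ⇒ ln(φ₀ₐ/φ₀ᵦ) = (βₐ − βᵦ)·z
z = ln(0.51/0.67) / (0.452 − 0.744) = -0.2729 / -0.292 = 0.934 km

0.93 km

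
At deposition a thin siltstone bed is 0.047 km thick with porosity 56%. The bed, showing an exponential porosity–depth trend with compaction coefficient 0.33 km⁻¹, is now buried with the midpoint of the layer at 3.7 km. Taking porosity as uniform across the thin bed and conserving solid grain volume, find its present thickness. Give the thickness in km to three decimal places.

Porosity at 3.7 km: φ = 0.56·exp(−0.33×3.7) = 0.1652
Solid-volume conservation: h(1−φ) = h₀(1−φ₀) ⇒ h = h₀·(1−φ₀)/(1−φ)
h = 0.047 × (1 − 0.56)/(1 − 0.1652) = 0.047 × 0.5270 = 0.0248 km

0.025 km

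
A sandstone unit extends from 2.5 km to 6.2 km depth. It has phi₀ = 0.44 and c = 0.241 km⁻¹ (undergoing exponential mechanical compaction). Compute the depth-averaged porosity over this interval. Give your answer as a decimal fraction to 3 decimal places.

⟨phi⟩ = (1/(d₂−d₁)) ∫ phi₀ e^(−cd) dd = phi₀·(e^(−c·d₁) − e^(−c·d₂)) / (c·(d₂−d₁))
e^(−0.241×2.5) = 0.5474; e^(−0.241×6.2) = 0.2244
⟨phi⟩ = 0.44 × (0.5474 − 0.2244) / (0.241 × 3.7) = 0.44 × 0.3622 = 0.1594

0.159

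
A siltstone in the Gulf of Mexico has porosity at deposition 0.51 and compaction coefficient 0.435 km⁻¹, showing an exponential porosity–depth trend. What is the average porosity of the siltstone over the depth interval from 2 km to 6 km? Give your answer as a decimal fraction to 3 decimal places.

⟨n⟩ = (1/(d₂−d₁)) ∫ n₀ e^(−cd) dd = n₀·(e^(−c·d₁) − e^(−c·d₂)) / (c·(d₂−d₁))
e^(−0.435×2) = 0.4190; e^(−0.435×6) = 0.0735
⟨n⟩ = 0.51 × (0.4190 − 0.0735) / (0.435 × 4) = 0.51 × 0.1985 = 0.1012

0.101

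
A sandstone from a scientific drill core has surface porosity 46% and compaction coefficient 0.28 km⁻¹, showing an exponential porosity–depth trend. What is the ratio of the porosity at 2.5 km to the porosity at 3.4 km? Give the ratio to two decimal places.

1.29

n(d₁)/n(d₂) = e^(−c·d₁)/e^(−c·d₂) = e^{c(d₂−d₁)}
= exp(0.28 × 0.9) = exp(0.252) = 1.2866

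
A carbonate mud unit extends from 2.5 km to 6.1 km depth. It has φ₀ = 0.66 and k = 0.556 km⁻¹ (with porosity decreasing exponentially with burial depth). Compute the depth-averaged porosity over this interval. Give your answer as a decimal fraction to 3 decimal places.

0.071

⟨φ⟩ = (1/(d₂−d₁)) ∫ φ₀ e^(−kd) dd = φ₀·(e^(−k·d₁) − e^(−k·d₂)) / (k·(d₂−d₁))
e^(−0.556×2.5) = 0.2491; e^(−0.556×6.1) = 0.0337
⟨φ⟩ = 0.66 × (0.2491 − 0.0337) / (0.556 × 3.6) = 0.66 × 0.1076 = 0.0710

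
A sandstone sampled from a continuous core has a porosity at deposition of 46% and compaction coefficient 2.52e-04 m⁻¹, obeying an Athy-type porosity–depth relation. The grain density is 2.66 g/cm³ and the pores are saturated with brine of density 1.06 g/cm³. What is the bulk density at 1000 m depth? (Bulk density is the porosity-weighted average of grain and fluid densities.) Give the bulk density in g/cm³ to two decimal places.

2.09 g/cm³

Working in km (1 km = 1000 m; k in km⁻¹ = k in m⁻¹ × 1000):
Porosity at depth: n = 0.46·exp(−0.252×1) = 0.46×0.7772 = 0.3575
Bulk density: ρ_b = (1−n)ρ_g + n·ρ_f = 0.6425×2.66 + 0.3575×1.06
       = 1.709 + 0.379 = 2.088 g/cm³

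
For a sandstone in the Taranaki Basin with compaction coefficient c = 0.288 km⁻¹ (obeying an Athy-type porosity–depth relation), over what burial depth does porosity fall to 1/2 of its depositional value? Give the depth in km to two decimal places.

2.41 km

n/n₀ = 1/2 ⇒ exp(−c·d) = 1/2 ⇒ d = ln(2) / c
d = 0.6931 / 0.288 = 2.407 km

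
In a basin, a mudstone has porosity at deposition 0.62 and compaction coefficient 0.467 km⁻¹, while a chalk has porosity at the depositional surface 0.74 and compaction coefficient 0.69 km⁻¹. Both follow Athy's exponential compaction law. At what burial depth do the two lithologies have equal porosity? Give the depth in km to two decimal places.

Set phi₀ₐ e^(−βₐZ) = phi₀ᵦ e^(−βᵦZ) ⇒ ln(phi₀ₐ/phi₀ᵦ) = (βₐ − βᵦ)·Z
Z = ln(0.62/0.74) / (0.467 − 0.69) = -0.1769 / -0.223 = 0.793 km

0.79 km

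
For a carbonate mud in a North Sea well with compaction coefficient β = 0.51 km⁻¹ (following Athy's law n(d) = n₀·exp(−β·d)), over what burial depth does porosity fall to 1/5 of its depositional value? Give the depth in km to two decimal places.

3.16 km

n/n₀ = 1/5 ⇒ exp(−β·d) = 1/5 ⇒ d = ln(5) / β
d = 1.6094 / 0.51 = 3.156 km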